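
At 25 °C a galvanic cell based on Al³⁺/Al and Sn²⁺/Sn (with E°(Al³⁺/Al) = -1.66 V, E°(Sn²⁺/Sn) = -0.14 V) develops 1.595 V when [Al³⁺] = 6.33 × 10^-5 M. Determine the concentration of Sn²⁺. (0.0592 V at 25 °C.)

From the Nernst equation, log Q = n(E° − E)/0.0592 = 6(1.52 − 1.595)/0.0592 = -7.601, so Q = 2.5 × 10^-8.
With Q = [Al³⁺]^2/[Sn²⁺]^3 and the known concentrations, [Sn²⁺]^3 in the denominator gives [Sn²⁺] = 0.54 M.

0.54 M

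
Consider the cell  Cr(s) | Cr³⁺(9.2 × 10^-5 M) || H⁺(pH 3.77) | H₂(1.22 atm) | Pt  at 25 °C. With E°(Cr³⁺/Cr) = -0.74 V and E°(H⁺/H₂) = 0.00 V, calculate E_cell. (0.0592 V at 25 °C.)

0.59 V

The hydrogen couple is the cathode, so E°_cell = 0.74 V; n = 6.
[H⁺] = 10^(−3.77) = 1.7 × 10^-4 M, and Q = [Cr³⁺]^2·P(H₂)^3 / [H⁺]^6 = 6.41 × 10^14.
E = E° − (0.0592/6) log Q = 0.74 − (0.0592/6)(14.807) = 0.594 V.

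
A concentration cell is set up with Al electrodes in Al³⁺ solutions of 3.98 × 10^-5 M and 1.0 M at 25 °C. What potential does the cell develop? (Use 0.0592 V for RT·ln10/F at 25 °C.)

Both half-cells are Al³⁺/Al, so E°_cell = 0. The concentrated side is the cathode; the cell reaction moves Al³⁺ from high to low concentration with n = 3.
Q = [Al³⁺]_dilute/[Al³⁺]_conc = 3.98 × 10^-5/1.0 = 3.98 × 10^-5.
E = 0 − (0.0592/3) log Q = −(0.0592/3)(-4.400) = 0.0868 V.

0.087 V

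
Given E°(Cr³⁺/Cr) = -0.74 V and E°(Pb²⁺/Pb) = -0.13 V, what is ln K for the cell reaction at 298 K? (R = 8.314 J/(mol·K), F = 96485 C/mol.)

ln K = 142.5

E°_cell = -0.13 − (-0.74) = 0.61 V, with n = 6 electrons transferred.
At equilibrium E = 0, so the Nernst equation gives ln K = nFE°/RT = (6)(96485)(0.61)/((8.314)(298)) = 142.53.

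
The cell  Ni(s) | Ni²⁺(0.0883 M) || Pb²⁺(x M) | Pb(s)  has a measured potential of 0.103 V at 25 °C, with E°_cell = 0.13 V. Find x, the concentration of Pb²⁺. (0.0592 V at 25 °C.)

From the Nernst equation, log Q = n(E° − E)/0.0592 = 2(0.13 − 0.103)/0.0592 = 0.912, so Q = 8.17.
With Q = [Ni²⁺]/[Pb²⁺] and the known concentrations, [Pb²⁺] in the denominator gives [Pb²⁺] = 0.011 M.

0.011 M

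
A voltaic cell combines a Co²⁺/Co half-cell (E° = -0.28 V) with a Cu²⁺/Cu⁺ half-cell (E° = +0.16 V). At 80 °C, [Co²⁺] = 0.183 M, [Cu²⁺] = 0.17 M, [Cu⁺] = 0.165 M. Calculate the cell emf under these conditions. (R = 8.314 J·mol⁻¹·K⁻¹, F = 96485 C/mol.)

The Cu²⁺/Cu⁺ couple has the higher reduction potential and acts as the cathode, so E°_cell = +0.16 − (-0.28) = 0.44 V.
Balancing electrons gives n = 2; the reaction quotient is Q = [Co²⁺]·[Cu⁺]^2/[Cu²⁺]^2 = 0.172.
E = E° − (RT/nF) ln Q = 0.44 − (8.314×353)/(2×96485) × (-1.758) = 0.440 + 0.027 = 0.467 V.

0.467 V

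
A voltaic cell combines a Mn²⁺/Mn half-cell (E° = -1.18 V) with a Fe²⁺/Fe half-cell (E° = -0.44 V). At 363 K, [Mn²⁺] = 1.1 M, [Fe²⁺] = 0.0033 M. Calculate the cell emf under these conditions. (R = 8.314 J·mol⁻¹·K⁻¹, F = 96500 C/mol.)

0.649 V

The Fe²⁺/Fe couple has the higher reduction potential and acts as the cathode, so E°_cell = -0.44 − (-1.18) = 0.74 V.
Balancing electrons gives n = 2; the reaction quotient is Q = [Mn²⁺]/[Fe²⁺] = 333.
E = E° − (RT/nF) ln Q = 0.74 − (8.314×363)/(2×96500) × (5.809) = 0.740 − 0.091 = 0.649 V.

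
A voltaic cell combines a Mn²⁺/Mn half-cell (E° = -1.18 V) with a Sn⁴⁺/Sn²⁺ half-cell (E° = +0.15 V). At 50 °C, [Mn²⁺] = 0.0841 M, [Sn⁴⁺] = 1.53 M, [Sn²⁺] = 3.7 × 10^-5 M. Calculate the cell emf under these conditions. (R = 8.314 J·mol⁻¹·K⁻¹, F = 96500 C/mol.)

The Sn⁴⁺/Sn²⁺ couple has the higher reduction potential and acts as the cathode, so E°_cell = +0.15 − (-1.18) = 1.33 V.
Balancing electrons gives n = 2; the reaction quotient is Q = [Mn²⁺]·[Sn²⁺]/[Sn⁴⁺] = 2.03 × 10^-6.
E = E° − (RT/nF) ln Q = 1.33 − (8.314×323)/(2×96500) × (-13.106) = 1.330 + 0.182 = 1.512 V.

1.51 V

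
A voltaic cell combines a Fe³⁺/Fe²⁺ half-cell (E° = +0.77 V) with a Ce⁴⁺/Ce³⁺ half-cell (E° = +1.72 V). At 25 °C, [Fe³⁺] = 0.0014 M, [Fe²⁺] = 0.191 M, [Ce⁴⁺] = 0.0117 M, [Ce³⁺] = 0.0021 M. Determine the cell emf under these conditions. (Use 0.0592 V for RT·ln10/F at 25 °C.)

The Ce⁴⁺/Ce³⁺ couple has the higher reduction potential and acts as the cathode, so E°_cell = +1.72 − (+0.77) = 0.95 V.
Balancing electrons gives n = 1; the reaction quotient is Q = [Fe³⁺]·[Ce³⁺]/([Fe²⁺]·[Ce⁴⁺]) = 0.00132.
At 25 °C, E = E° − (0.0592/n) log Q = 0.95 − (0.0592/1)(-2.881) = 0.950 + 0.171 = 1.121 V.

1.12 V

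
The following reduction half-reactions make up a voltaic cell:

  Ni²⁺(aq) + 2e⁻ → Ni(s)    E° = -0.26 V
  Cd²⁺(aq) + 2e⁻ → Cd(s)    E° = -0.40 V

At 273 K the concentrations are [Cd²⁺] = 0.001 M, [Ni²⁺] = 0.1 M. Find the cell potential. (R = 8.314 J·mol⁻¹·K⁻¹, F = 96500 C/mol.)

The Ni²⁺/Ni couple has the higher reduction potential and acts as the cathode, so E°_cell = -0.26 − (-0.40) = 0.14 V.
Balancing electrons gives n = 2; the reaction quotient is Q = [Cd²⁺]/[Ni²⁺] = 0.0100.
E = E° − (RT/nF) ln Q = 0.14 − (8.314×273)/(2×96500) × (-4.605) = 0.140 + 0.054 = 0.194 V.

0.194 V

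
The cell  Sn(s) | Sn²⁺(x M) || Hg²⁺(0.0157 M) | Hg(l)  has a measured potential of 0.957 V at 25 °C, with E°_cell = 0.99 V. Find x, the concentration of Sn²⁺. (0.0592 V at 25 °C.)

From the Nernst equation, log Q = n(E° − E)/0.0592 = 2(0.99 − 0.957)/0.0592 = 1.115, so Q = 13.0.
With Q = [Sn²⁺]/[Hg²⁺] and the known concentrations, [Sn²⁺] in the numerator gives [Sn²⁺] = 0.2 M.

0.2 M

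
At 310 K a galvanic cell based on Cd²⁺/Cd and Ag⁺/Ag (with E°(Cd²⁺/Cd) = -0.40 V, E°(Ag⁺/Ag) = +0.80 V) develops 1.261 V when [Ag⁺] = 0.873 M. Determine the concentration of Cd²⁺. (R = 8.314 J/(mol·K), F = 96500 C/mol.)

0.0079 M

From the Nernst equation, ln Q = nF(E° − E)/RT = 2×96500×(1.20 − 1.261)/(8.314×310) = -4.568, so Q = 0.0104.
With Q = [Cd²⁺]/[Ag⁺]^2 and the known concentrations, [Cd²⁺] in the numerator gives [Cd²⁺] = 0.0079 M.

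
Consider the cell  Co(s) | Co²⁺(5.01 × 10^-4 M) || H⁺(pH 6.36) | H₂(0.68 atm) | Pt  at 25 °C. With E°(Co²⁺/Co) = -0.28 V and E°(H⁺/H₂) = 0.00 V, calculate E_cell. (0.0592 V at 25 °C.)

0.006 V

The hydrogen couple is the cathode, so E°_cell = 0.28 V; n = 2.
[H⁺] = 10^(−6.36) = 4.4 × 10^-7 M, and Q = [Co²⁺]·P(H₂) / [H⁺]^2 = 1.79 × 10^9.
E = E° − (0.0592/2) log Q = 0.28 − (0.0592/2)(9.252) = 0.006 V.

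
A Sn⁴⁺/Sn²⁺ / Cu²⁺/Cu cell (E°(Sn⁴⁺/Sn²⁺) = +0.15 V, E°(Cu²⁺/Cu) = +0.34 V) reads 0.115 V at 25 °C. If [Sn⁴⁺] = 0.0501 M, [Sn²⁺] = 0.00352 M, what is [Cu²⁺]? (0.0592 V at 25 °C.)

From the Nernst equation, log Q = n(E° − E)/0.0592 = 2(0.19 − 0.115)/0.0592 = 2.534, so Q = 342.
With Q = [Sn⁴⁺]/([Sn²⁺]·[Cu²⁺]) and the known concentrations, [Cu²⁺] in the denominator gives [Cu²⁺] = 0.042 M.

0.042 M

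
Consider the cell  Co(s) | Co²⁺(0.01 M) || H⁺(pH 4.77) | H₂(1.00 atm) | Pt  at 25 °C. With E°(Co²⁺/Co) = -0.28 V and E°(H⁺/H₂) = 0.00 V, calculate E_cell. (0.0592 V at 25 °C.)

The hydrogen couple is the cathode, so E°_cell = 0.28 V; n = 2.
[H⁺] = 10^(−4.77) = 1.7 × 10^-5 M, and Q = [Co²⁺]·P(H₂) / [H⁺]^2 = 3.47 × 10^7.
E = E° − (0.0592/2) log Q = 0.28 − (0.0592/2)(7.540) = 0.057 V.

0.057 V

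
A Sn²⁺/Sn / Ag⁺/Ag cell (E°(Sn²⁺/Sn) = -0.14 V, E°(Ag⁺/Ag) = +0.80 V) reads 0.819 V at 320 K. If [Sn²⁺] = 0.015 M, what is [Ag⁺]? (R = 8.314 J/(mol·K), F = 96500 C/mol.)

0.0015 M

From the Nernst equation, ln Q = nF(E° − E)/RT = 2×96500×(0.94 − 0.819)/(8.314×320) = 8.778, so Q = 6490.
With Q = [Sn²⁺]/[Ag⁺]^2 and the known concentrations, [Ag⁺]^2 in the denominator gives [Ag⁺] = 0.0015 M.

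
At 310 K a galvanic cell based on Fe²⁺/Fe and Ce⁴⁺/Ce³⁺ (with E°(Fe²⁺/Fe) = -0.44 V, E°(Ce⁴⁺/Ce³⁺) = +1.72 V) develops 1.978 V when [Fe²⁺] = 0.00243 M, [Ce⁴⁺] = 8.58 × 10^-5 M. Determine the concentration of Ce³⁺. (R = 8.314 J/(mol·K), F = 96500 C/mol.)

1.6 M

From the Nernst equation, ln Q = nF(E° − E)/RT = 2×96500×(2.16 − 1.978)/(8.314×310) = 13.629, so Q = 8.3 × 10^5.
With Q = [Fe²⁺]·[Ce³⁺]^2/[Ce⁴⁺]^2 and the known concentrations, [Ce³⁺]^2 in the numerator gives [Ce³⁺] = 1.6 M.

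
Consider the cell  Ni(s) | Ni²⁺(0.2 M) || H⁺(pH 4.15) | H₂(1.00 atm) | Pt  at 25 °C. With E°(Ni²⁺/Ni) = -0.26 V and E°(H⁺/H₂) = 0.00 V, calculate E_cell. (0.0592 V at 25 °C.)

The hydrogen couple is the cathode, so E°_cell = 0.26 V; n = 2.
[H⁺] = 10^(−4.15) = 7.1 × 10^-5 M, and Q = [Ni²⁺]·P(H₂) / [H⁺]^2 = 3.99 × 10^7.
E = E° − (0.0592/2) log Q = 0.26 − (0.0592/2)(7.601) = 0.035 V.

0.035 V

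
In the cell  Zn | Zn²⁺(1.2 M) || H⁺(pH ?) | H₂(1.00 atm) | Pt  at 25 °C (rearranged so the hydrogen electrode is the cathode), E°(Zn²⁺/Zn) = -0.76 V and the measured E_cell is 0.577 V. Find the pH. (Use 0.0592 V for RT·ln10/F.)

E°_cell = 0.76 V and n = 2.
log Q = n(E° − E)/0.0592 = 2×(0.76 − 0.577)/0.0592 = 6.182.
With Q = [Zn²⁺]·P(H₂) / [H⁺]^2, solving for [H⁺] gives log[H⁺] = -3.052, so pH = 3.05.

pH = 3.05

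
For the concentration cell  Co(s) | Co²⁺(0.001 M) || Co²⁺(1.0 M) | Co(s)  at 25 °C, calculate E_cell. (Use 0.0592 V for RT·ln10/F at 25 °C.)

0.089 V

Both half-cells are Co²⁺/Co, so E°_cell = 0. The concentrated side is the cathode; the cell reaction moves Co²⁺ from high to low concentration with n = 2.
Q = [Co²⁺]_dilute/[Co²⁺]_conc = 0.001/1.0 = 0.00100.
E = 0 − (0.0592/2) log Q = −(0.0592/2)(-3.000) = 0.0888 V.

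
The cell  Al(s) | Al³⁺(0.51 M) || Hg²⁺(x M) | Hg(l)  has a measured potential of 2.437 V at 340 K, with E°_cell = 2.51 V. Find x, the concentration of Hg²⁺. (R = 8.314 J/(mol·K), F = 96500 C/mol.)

0.0044 M

From the Nernst equation, ln Q = nF(E° − E)/RT = 6×96500×(2.51 − 2.437)/(8.314×340) = 14.952, so Q = 3.12 × 10^6.
With Q = [Al³⁺]^2/[Hg²⁺]^3 and the known concentrations, [Hg²⁺]^3 in the denominator gives [Hg²⁺] = 0.0044 M.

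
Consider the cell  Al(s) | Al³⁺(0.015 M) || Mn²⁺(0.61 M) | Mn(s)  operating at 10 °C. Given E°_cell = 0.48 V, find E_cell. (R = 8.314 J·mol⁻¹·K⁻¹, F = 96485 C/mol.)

0.508 V

Balancing electrons gives n = 6; the reaction quotient is Q = [Al³⁺]^2/[Mn²⁺]^3 = 9.91 × 10^-4.
E = E° − (RT/nF) ln Q = 0.48 − (8.314×283)/(6×96485) × (-6.917) = 0.480 + 0.028 = 0.508 V.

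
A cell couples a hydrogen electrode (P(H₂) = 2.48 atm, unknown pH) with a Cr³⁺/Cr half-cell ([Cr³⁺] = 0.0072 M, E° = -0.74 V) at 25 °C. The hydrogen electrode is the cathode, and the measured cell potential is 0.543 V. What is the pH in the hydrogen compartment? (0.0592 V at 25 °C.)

pH = 3.84

E°_cell = 0.74 V and n = 6.
log Q = n(E° − E)/0.0592 = 6×(0.74 − 0.543)/0.0592 = 19.966.
With Q = [Cr³⁺]^2·P(H₂)^3 / [H⁺]^6, solving for [H⁺] gives log[H⁺] = -3.845, so pH = 3.84.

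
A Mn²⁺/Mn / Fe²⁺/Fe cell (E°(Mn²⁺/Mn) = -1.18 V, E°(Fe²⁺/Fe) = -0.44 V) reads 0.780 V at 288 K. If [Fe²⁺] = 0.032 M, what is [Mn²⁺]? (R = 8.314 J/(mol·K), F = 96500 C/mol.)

0.0013 M

From the Nernst equation, ln Q = nF(E° − E)/RT = 2×96500×(0.74 − 0.780)/(8.314×288) = -3.224, so Q = 0.0398.
With Q = [Mn²⁺]/[Fe²⁺] and the known concentrations, [Mn²⁺] in the numerator gives [Mn²⁺] = 0.0013 M.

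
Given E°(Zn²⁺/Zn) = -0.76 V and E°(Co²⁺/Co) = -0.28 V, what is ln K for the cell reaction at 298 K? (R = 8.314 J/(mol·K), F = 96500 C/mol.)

E°_cell = -0.28 − (-0.76) = 0.48 V, with n = 2 electrons transferred.
At equilibrium E = 0, so the Nernst equation gives ln K = nFE°/RT = (2)(96500)(0.48)/((8.314)(298)) = 37.39.

ln K = 37.4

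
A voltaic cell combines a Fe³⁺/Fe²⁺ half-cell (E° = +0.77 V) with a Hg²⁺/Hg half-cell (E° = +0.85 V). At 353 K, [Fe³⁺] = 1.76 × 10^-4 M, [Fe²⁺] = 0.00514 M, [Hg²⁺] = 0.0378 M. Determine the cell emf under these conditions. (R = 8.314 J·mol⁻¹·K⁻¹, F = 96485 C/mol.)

0.133 V

The Hg²⁺/Hg couple has the higher reduction potential and acts as the cathode, so E°_cell = +0.85 − (+0.77) = 0.08 V.
Balancing electrons gives n = 2; the reaction quotient is Q = [Fe³⁺]^2/([Fe²⁺]^2·[Hg²⁺]) = 0.0310.
E = E° − (RT/nF) ln Q = 0.08 − (8.314×353)/(2×96485) × (-3.473) = 0.080 + 0.053 = 0.133 V.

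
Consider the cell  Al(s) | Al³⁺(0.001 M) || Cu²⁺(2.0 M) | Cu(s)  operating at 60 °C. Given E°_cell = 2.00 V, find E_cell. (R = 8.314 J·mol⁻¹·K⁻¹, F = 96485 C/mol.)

2.08 V

Balancing electrons gives n = 6; the reaction quotient is Q = [Al³⁺]^2/[Cu²⁺]^3 = 1.25 × 10^-7.
E = E° − (RT/nF) ln Q = 2.00 − (8.314×333)/(6×96485) × (-15.895) = 2.000 + 0.076 = 2.076 V.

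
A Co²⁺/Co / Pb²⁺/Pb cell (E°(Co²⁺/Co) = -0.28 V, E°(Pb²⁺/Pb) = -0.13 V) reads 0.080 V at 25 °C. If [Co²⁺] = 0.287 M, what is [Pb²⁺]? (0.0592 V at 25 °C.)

From the Nernst equation, log Q = n(E° − E)/0.0592 = 2(0.15 − 0.080)/0.0592 = 2.365, so Q = 232.
With Q = [Co²⁺]/[Pb²⁺] and the known concentrations, [Pb²⁺] in the denominator gives [Pb²⁺] = 0.0012 M.

0.0012 M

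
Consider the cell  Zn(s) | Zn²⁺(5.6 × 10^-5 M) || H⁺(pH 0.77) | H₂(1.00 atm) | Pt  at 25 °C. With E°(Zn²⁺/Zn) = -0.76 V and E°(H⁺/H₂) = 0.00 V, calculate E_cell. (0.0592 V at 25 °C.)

The hydrogen couple is the cathode, so E°_cell = 0.76 V; n = 2.
[H⁺] = 10^(−0.77) = 0.17 M, and Q = [Zn²⁺]·P(H₂) / [H⁺]^2 = 0.00194.
E = E° − (0.0592/2) log Q = 0.76 − (0.0592/2)(-2.712) = 0.840 V.

0.84 V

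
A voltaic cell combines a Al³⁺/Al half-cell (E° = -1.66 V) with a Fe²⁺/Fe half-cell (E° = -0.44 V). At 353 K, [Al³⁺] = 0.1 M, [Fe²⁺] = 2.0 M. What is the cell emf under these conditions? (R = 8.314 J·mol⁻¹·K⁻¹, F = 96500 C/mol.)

The Fe²⁺/Fe couple has the higher reduction potential and acts as the cathode, so E°_cell = -0.44 − (-1.66) = 1.22 V.
Balancing electrons gives n = 6; the reaction quotient is Q = [Al³⁺]^2/[Fe²⁺]^3 = 0.00125.
E = E° − (RT/nF) ln Q = 1.22 − (8.314×353)/(6×96500) × (-6.685) = 1.220 + 0.034 = 1.254 V.

1.25 V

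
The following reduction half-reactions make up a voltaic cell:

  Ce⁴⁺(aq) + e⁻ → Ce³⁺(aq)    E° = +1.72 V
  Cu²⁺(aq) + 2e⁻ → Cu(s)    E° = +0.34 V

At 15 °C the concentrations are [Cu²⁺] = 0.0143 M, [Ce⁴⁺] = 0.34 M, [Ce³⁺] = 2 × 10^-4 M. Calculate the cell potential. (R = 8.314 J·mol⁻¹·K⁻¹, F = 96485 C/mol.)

1.62 V

The Ce⁴⁺/Ce³⁺ couple has the higher reduction potential and acts as the cathode, so E°_cell = +1.72 − (+0.34) = 1.38 V.
Balancing electrons gives n = 2; the reaction quotient is Q = [Cu²⁺]·[Ce³⁺]^2/[Ce⁴⁺]^2 = 4.95 × 10^-9.
E = E° − (RT/nF) ln Q = 1.38 − (8.314×288)/(2×96485) × (-19.124) = 1.380 + 0.237 = 1.617 V.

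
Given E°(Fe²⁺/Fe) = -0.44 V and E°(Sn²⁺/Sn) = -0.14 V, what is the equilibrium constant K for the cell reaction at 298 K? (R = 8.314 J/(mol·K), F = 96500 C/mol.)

1.4 × 10^10

E°_cell = -0.14 − (-0.44) = 0.30 V, with n = 2 electrons transferred.
At equilibrium E = 0, so the Nernst equation gives ln K = nFE°/RT = (2)(96500)(0.30)/((8.314)(298)) = 23.37.
K = e^23.37 = 1.4 × 10^10.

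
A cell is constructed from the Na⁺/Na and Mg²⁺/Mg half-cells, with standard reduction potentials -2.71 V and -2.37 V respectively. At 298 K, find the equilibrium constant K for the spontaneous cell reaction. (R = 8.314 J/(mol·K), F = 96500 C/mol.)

E°_cell = -2.37 − (-2.71) = 0.34 V, with n = 2 electrons transferred.
At equilibrium E = 0, so the Nernst equation gives ln K = nFE°/RT = (2)(96500)(0.34)/((8.314)(298)) = 26.49.
K = e^26.49 = 3.2 × 10^11.

3.2 × 10^11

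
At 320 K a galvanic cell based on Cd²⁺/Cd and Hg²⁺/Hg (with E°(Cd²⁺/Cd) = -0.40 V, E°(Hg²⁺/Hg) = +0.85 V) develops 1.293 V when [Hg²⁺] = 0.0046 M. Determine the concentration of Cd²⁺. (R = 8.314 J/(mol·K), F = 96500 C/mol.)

2 × 10^-4 M

From the Nernst equation, ln Q = nF(E° − E)/RT = 2×96500×(1.25 − 1.293)/(8.314×320) = -3.119, so Q = 0.0442.
With Q = [Cd²⁺]/[Hg²⁺] and the known concentrations, [Cd²⁺] in the numerator gives [Cd²⁺] = 2 × 10^-4 M.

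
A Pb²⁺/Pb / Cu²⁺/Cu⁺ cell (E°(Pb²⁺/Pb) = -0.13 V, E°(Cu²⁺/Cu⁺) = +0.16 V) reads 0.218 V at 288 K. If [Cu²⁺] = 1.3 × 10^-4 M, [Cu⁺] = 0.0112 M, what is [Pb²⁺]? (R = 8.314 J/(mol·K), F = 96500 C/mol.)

0.045 M

From the Nernst equation, ln Q = nF(E° − E)/RT = 2×96500×(0.29 − 0.218)/(8.314×288) = 5.803, so Q = 331.
With Q = [Pb²⁺]·[Cu⁺]^2/[Cu²⁺]^2 and the known concentrations, [Pb²⁺] in the numerator gives [Pb²⁺] = 0.045 M.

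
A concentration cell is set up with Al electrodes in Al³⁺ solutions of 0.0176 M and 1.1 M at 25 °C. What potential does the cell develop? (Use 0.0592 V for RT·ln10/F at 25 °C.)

Both half-cells are Al³⁺/Al, so E°_cell = 0. The concentrated side is the cathode; the cell reaction moves Al³⁺ from high to low concentration with n = 3.
Q = [Al³⁺]_dilute/[Al³⁺]_conc = 0.0176/1.1 = 0.0160.
E = 0 − (0.0592/3) log Q = −(0.0592/3)(-1.796) = 0.0354 V.

0.035 V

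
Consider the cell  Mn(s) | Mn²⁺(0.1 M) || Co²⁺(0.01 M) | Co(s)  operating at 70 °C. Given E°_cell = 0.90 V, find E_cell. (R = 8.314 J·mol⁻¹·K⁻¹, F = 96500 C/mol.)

0.866 V

Balancing electrons gives n = 2; the reaction quotient is Q = [Mn²⁺]/[Co²⁺] = 10.0.
E = E° − (RT/nF) ln Q = 0.90 − (8.314×343)/(2×96500) × (2.303) = 0.900 − 0.034 = 0.866 V.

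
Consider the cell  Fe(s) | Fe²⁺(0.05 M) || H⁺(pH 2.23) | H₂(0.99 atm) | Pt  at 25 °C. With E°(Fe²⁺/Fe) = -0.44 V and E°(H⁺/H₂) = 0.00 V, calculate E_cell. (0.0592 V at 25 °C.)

0.35 V

The hydrogen couple is the cathode, so E°_cell = 0.44 V; n = 2.
[H⁺] = 10^(−2.23) = 0.0059 M, and Q = [Fe²⁺]·P(H₂) / [H⁺]^2 = 1430.
E = E° − (0.0592/2) log Q = 0.44 − (0.0592/2)(3.155) = 0.347 V.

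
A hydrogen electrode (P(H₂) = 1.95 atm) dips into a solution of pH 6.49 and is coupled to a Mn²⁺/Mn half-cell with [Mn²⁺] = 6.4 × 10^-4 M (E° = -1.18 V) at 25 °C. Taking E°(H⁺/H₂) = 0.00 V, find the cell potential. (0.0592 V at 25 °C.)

The hydrogen couple is the cathode, so E°_cell = 1.18 V; n = 2.
[H⁺] = 10^(−6.49) = 3.2 × 10^-7 M, and Q = [Mn²⁺]·P(H₂) / [H⁺]^2 = 1.19 × 10^10.
E = E° − (0.0592/2) log Q = 1.18 − (0.0592/2)(10.076) = 0.882 V.

0.88 V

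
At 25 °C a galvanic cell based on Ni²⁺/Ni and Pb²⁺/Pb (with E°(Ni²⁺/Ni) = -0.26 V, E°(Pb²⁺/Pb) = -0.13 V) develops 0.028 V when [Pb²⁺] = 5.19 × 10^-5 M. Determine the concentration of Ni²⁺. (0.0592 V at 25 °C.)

0.14 M

From the Nernst equation, log Q = n(E° − E)/0.0592 = 2(0.13 − 0.028)/0.0592 = 3.446, so Q = 2790.
With Q = [Ni²⁺]/[Pb²⁺] and the known concentrations, [Ni²⁺] in the numerator gives [Ni²⁺] = 0.14 M.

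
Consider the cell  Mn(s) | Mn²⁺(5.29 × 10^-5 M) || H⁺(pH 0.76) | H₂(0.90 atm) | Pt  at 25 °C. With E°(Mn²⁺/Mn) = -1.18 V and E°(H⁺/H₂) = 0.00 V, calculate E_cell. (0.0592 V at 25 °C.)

1.26 V

The hydrogen couple is the cathode, so E°_cell = 1.18 V; n = 2.
[H⁺] = 10^(−0.76) = 0.17 M, and Q = [Mn²⁺]·P(H₂) / [H⁺]^2 = 0.00158.
E = E° − (0.0592/2) log Q = 1.18 − (0.0592/2)(-2.802) = 1.263 V.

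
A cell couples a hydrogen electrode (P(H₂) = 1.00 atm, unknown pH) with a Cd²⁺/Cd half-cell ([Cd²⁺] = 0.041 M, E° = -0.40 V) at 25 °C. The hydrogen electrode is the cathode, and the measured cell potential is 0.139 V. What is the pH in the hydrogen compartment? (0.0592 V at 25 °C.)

E°_cell = 0.40 V and n = 2.
log Q = n(E° − E)/0.0592 = 2×(0.40 − 0.139)/0.0592 = 8.818.
With Q = [Cd²⁺]·P(H₂) / [H⁺]^2, solving for [H⁺] gives log[H⁺] = -5.102, so pH = 5.10.

pH = 5.10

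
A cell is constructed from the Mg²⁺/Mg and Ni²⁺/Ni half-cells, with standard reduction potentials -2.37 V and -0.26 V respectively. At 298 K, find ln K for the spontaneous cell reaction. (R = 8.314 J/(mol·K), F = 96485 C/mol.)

ln K = 164.3

E°_cell = -0.26 − (-2.37) = 2.11 V, with n = 2 electrons transferred.
At equilibrium E = 0, so the Nernst equation gives ln K = nFE°/RT = (2)(96485)(2.11)/((8.314)(298)) = 164.34.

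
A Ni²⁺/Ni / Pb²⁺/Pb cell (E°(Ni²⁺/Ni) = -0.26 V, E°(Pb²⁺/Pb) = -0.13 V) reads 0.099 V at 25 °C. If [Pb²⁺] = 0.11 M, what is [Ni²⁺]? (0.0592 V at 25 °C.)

From the Nernst equation, log Q = n(E° − E)/0.0592 = 2(0.13 − 0.099)/0.0592 = 1.047, so Q = 11.2.
With Q = [Ni²⁺]/[Pb²⁺] and the known concentrations, [Ni²⁺] in the numerator gives [Ni²⁺] = 1.2 M.

1.2 M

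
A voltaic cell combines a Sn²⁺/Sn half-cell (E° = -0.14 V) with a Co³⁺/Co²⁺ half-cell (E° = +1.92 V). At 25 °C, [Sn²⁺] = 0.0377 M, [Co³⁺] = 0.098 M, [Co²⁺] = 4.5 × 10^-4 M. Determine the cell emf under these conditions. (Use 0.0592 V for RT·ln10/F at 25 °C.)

The Co³⁺/Co²⁺ couple has the higher reduction potential and acts as the cathode, so E°_cell = +1.92 − (-0.14) = 2.06 V.
Balancing electrons gives n = 2; the reaction quotient is Q = [Sn²⁺]·[Co²⁺]^2/[Co³⁺]^2 = 7.95 × 10^-7.
At 25 °C, E = E° − (0.0592/n) log Q = 2.06 − (0.0592/2)(-6.100) = 2.060 + 0.181 = 2.241 V.

2.24 V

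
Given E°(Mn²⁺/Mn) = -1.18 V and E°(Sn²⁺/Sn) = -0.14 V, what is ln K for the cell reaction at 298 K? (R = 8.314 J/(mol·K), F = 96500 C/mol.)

E°_cell = -0.14 − (-1.18) = 1.04 V, with n = 2 electrons transferred.
At equilibrium E = 0, so the Nernst equation gives ln K = nFE°/RT = (2)(96500)(1.04)/((8.314)(298)) = 81.01.

ln K = 81.0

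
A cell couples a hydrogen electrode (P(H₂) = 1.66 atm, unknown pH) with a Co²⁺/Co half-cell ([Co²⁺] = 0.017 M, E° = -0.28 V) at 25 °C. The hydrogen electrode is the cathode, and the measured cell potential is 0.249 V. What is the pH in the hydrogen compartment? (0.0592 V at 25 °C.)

E°_cell = 0.28 V and n = 2.
log Q = n(E° − E)/0.0592 = 2×(0.28 − 0.249)/0.0592 = 1.047.
With Q = [Co²⁺]·P(H₂) / [H⁺]^2, solving for [H⁺] gives log[H⁺] = -1.298, so pH = 1.30.

pH = 1.30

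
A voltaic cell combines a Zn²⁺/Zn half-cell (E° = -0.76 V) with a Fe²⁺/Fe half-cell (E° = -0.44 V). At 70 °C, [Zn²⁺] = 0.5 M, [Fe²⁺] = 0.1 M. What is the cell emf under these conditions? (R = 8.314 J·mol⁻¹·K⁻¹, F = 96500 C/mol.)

The Fe²⁺/Fe couple has the higher reduction potential and acts as the cathode, so E°_cell = -0.44 − (-0.76) = 0.32 V.
Balancing electrons gives n = 2; the reaction quotient is Q = [Zn²⁺]/[Fe²⁺] = 5.00.
E = E° − (RT/nF) ln Q = 0.32 − (8.314×343)/(2×96500) × (1.609) = 0.320 − 0.024 = 0.296 V.

0.296 V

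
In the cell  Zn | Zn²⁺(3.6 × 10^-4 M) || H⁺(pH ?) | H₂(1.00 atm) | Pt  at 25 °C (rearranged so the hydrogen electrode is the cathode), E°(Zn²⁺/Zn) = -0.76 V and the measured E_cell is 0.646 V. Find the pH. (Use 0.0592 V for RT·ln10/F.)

pH = 3.65

E°_cell = 0.76 V and n = 2.
log Q = n(E° − E)/0.0592 = 2×(0.76 − 0.646)/0.0592 = 3.851.
With Q = [Zn²⁺]·P(H₂) / [H⁺]^2, solving for [H⁺] gives log[H⁺] = -3.648, so pH = 3.65.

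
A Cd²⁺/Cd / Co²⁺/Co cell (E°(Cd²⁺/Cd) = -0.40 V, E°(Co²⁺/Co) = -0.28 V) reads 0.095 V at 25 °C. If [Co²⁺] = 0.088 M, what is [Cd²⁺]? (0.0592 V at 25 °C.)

0.62 M

From the Nernst equation, log Q = n(E° − E)/0.0592 = 2(0.12 − 0.095)/0.0592 = 0.845, so Q = 6.99.
With Q = [Cd²⁺]/[Co²⁺] and the known concentrations, [Cd²⁺] in the numerator gives [Cd²⁺] = 0.62 M.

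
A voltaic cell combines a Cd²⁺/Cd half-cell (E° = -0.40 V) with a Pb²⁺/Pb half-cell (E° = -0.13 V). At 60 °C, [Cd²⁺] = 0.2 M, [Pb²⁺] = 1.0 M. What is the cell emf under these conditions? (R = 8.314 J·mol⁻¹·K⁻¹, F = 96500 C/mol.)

The Pb²⁺/Pb couple has the higher reduction potential and acts as the cathode, so E°_cell = -0.13 − (-0.40) = 0.27 V.
Balancing electrons gives n = 2; the reaction quotient is Q = [Cd²⁺]/[Pb²⁺] = 0.200.
E = E° − (RT/nF) ln Q = 0.27 − (8.314×333)/(2×96500) × (-1.609) = 0.270 + 0.023 = 0.293 V.

0.293 V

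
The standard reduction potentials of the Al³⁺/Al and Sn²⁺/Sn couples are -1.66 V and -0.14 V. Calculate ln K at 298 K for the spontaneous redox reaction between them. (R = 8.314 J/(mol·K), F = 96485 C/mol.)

E°_cell = -0.14 − (-1.66) = 1.52 V, with n = 6 electrons transferred.
At equilibrium E = 0, so the Nernst equation gives ln K = nFE°/RT = (6)(96485)(1.52)/((8.314)(298)) = 355.16.

ln K = 355.2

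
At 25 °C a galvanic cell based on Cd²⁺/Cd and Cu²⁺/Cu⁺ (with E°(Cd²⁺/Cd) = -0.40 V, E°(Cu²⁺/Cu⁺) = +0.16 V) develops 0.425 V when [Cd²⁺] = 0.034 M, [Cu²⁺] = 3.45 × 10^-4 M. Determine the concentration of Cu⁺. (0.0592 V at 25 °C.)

0.36 M

From the Nernst equation, log Q = n(E° − E)/0.0592 = 2(0.56 − 0.425)/0.0592 = 4.561, so Q = 3.64 × 10^4.
With Q = [Cd²⁺]·[Cu⁺]^2/[Cu²⁺]^2 and the known concentrations, [Cu⁺]^2 in the numerator gives [Cu⁺] = 0.36 M.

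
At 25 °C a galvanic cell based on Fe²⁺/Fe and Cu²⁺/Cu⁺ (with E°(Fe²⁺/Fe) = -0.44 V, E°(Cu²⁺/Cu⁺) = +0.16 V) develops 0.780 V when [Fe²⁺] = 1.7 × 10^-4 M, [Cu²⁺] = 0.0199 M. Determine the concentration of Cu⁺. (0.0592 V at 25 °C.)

From the Nernst equation, log Q = n(E° − E)/0.0592 = 2(0.60 − 0.780)/0.0592 = -6.081, so Q = 8.3 × 10^-7.
With Q = [Fe²⁺]·[Cu⁺]^2/[Cu²⁺]^2 and the known concentrations, [Cu⁺]^2 in the numerator gives [Cu⁺] = 0.0014 M.

0.0014 M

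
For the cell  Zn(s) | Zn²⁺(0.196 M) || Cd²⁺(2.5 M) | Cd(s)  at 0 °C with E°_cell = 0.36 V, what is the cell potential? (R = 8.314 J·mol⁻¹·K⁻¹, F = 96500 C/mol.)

Balancing electrons gives n = 2; the reaction quotient is Q = [Zn²⁺]/[Cd²⁺] = 0.0784.
E = E° − (RT/nF) ln Q = 0.36 − (8.314×273)/(2×96500) × (-2.546) = 0.360 + 0.030 = 0.390 V.

0.390 V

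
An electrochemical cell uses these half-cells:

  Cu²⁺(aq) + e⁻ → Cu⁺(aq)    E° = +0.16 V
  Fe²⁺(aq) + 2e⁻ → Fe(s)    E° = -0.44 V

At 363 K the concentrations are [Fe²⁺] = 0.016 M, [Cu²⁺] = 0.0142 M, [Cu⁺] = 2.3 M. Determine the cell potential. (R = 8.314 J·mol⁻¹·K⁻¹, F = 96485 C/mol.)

The Cu²⁺/Cu⁺ couple has the higher reduction potential and acts as the cathode, so E°_cell = +0.16 − (-0.44) = 0.60 V.
Balancing electrons gives n = 2; the reaction quotient is Q = [Fe²⁺]·[Cu⁺]^2/[Cu²⁺]^2 = 420.
E = E° − (RT/nF) ln Q = 0.60 − (8.314×363)/(2×96485) × (6.040) = 0.600 − 0.094 = 0.506 V.

0.506 V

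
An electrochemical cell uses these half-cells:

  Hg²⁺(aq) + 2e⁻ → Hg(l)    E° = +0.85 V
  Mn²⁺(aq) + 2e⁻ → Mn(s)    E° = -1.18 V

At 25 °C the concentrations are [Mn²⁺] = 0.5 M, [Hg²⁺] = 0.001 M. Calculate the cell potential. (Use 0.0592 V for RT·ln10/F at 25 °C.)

The Hg²⁺/Hg couple has the higher reduction potential and acts as the cathode, so E°_cell = +0.85 − (-1.18) = 2.03 V.
Balancing electrons gives n = 2; the reaction quotient is Q = [Mn²⁺]/[Hg²⁺] = 500.
At 25 °C, E = E° − (0.0592/n) log Q = 2.03 − (0.0592/2)(2.699) = 2.030 − 0.080 = 1.950 V.

1.95 V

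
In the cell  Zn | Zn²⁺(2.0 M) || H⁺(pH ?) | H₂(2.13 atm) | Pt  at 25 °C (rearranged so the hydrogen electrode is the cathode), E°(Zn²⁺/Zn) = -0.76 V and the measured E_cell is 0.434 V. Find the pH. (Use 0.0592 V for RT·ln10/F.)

pH = 5.19

E°_cell = 0.76 V and n = 2.
log Q = n(E° − E)/0.0592 = 2×(0.76 − 0.434)/0.0592 = 11.014.
With Q = [Zn²⁺]·P(H₂) / [H⁺]^2, solving for [H⁺] gives log[H⁺] = -5.192, so pH = 5.19.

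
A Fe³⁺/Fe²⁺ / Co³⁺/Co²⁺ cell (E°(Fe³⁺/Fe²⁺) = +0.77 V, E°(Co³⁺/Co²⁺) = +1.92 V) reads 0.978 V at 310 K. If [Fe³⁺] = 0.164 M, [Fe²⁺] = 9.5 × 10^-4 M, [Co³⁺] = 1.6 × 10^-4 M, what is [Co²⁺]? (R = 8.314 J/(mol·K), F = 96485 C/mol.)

5.8 × 10^-4 M

From the Nernst equation, ln Q = nF(E° − E)/RT = 1×96485×(1.15 − 0.978)/(8.314×310) = 6.439, so Q = 626.
With Q = [Fe³⁺]·[Co²⁺]/([Fe²⁺]·[Co³⁺]) and the known concentrations, [Co²⁺] in the numerator gives [Co²⁺] = 5.8 × 10^-4 M.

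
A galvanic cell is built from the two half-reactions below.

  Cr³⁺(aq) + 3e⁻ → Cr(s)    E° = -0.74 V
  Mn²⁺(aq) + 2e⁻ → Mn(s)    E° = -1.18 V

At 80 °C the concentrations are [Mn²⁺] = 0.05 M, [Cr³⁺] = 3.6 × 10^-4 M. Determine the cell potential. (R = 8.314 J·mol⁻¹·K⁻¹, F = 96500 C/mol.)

The Cr³⁺/Cr couple has the higher reduction potential and acts as the cathode, so E°_cell = -0.74 − (-1.18) = 0.44 V.
Balancing electrons gives n = 6; the reaction quotient is Q = [Mn²⁺]^3/[Cr³⁺]^2 = 965.
E = E° − (RT/nF) ln Q = 0.44 − (8.314×353)/(6×96500) × (6.872) = 0.440 − 0.035 = 0.405 V.

0.405 V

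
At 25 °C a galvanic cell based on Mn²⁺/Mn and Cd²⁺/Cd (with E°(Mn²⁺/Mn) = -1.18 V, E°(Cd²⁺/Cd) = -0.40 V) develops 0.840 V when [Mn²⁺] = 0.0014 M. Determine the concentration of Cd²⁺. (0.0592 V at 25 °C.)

From the Nernst equation, log Q = n(E° − E)/0.0592 = 2(0.78 − 0.840)/0.0592 = -2.027, so Q = 0.00940.
With Q = [Mn²⁺]/[Cd²⁺] and the known concentrations, [Cd²⁺] in the denominator gives [Cd²⁺] = 0.15 M.

0.15 M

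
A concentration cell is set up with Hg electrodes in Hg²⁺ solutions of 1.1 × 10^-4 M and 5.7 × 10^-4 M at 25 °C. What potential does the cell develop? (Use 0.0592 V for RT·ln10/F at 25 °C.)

Both half-cells are Hg²⁺/Hg, so E°_cell = 0. The concentrated side is the cathode; the cell reaction moves Hg²⁺ from high to low concentration with n = 2.
Q = [Hg²⁺]_dilute/[Hg²⁺]_conc = 1.1 × 10^-4/5.7 × 10^-4 = 0.193.
E = 0 − (0.0592/2) log Q = −(0.0592/2)(-0.714) = 0.0211 V.

0.021 V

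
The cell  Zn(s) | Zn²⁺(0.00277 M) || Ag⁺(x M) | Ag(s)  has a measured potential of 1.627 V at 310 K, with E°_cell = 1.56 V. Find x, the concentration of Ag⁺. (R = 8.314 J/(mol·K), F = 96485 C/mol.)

0.65 M

From the Nernst equation, ln Q = nF(E° − E)/RT = 2×96485×(1.56 − 1.627)/(8.314×310) = -5.016, so Q = 0.00663.
With Q = [Zn²⁺]/[Ag⁺]^2 and the known concentrations, [Ag⁺]^2 in the denominator gives [Ag⁺] = 0.65 M.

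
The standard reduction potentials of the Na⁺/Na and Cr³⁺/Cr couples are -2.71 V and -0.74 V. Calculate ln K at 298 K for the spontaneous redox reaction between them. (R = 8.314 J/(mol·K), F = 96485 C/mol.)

E°_cell = -0.74 − (-2.71) = 1.97 V, with n = 3 electrons transferred.
At equilibrium E = 0, so the Nernst equation gives ln K = nFE°/RT = (3)(96485)(1.97)/((8.314)(298)) = 230.16.

ln K = 230.2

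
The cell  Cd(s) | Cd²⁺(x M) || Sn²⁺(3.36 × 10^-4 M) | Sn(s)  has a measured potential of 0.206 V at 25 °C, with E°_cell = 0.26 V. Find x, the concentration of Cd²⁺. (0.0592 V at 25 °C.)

From the Nernst equation, log Q = n(E° − E)/0.0592 = 2(0.26 − 0.206)/0.0592 = 1.824, so Q = 66.7.
With Q = [Cd²⁺]/[Sn²⁺] and the known concentrations, [Cd²⁺] in the numerator gives [Cd²⁺] = 0.022 M.

0.022 M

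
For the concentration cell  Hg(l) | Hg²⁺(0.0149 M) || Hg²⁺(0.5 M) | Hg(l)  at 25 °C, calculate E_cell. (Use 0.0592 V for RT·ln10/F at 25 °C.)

Both half-cells are Hg²⁺/Hg, so E°_cell = 0. The concentrated side is the cathode; the cell reaction moves Hg²⁺ from high to low concentration with n = 2.
Q = [Hg²⁺]_dilute/[Hg²⁺]_conc = 0.0149/0.5 = 0.0298.
E = 0 − (0.0592/2) log Q = −(0.0592/2)(-1.526) = 0.0452 V.

0.045 V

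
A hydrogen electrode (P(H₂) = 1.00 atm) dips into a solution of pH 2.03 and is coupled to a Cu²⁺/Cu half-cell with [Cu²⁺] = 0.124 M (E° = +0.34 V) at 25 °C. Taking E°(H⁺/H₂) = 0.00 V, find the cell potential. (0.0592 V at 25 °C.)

0.43 V

The Cu²⁺/Cu couple is the cathode, so E°_cell = 0.34 V; n = 2.
[H⁺] = 10^(−2.03) = 0.0093 M, and Q = [H⁺]^2 / ([Cu²⁺]·P(H₂)) = 7.02 × 10^-4.
E = E° − (0.0592/2) log Q = 0.34 − (0.0592/2)(-3.153) = 0.433 V.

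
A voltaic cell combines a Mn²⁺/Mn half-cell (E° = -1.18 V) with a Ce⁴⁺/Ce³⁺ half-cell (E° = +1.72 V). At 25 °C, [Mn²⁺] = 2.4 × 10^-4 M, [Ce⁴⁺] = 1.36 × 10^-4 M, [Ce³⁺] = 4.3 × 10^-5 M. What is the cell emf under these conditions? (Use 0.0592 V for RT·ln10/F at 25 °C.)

3.04 V

The Ce⁴⁺/Ce³⁺ couple has the higher reduction potential and acts as the cathode, so E°_cell = +1.72 − (-1.18) = 2.90 V.
Balancing electrons gives n = 2; the reaction quotient is Q = [Mn²⁺]·[Ce³⁺]^2/[Ce⁴⁺]^2 = 2.4 × 10^-5.
At 25 °C, E = E° − (0.0592/n) log Q = 2.90 − (0.0592/2)(-4.620) = 2.900 + 0.137 = 3.037 V.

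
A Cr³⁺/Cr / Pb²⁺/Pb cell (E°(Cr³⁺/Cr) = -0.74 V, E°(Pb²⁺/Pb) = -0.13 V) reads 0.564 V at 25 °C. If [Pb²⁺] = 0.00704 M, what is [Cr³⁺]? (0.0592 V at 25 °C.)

0.13 M

From the Nernst equation, log Q = n(E° − E)/0.0592 = 6(0.61 − 0.564)/0.0592 = 4.662, so Q = 4.59 × 10^4.
With Q = [Cr³⁺]^2/[Pb²⁺]^3 and the known concentrations, [Cr³⁺]^2 in the numerator gives [Cr³⁺] = 0.13 M.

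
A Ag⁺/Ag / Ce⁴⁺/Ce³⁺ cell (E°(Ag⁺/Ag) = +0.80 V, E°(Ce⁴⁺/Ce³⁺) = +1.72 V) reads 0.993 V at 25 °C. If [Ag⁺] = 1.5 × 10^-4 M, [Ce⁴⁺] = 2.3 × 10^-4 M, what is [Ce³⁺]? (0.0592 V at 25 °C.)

0.09 M

From the Nernst equation, log Q = n(E° − E)/0.0592 = 1(0.92 − 0.993)/0.0592 = -1.233, so Q = 0.0585.
With Q = [Ag⁺]·[Ce³⁺]/[Ce⁴⁺] and the known concentrations, [Ce³⁺] in the numerator gives [Ce³⁺] = 0.09 M.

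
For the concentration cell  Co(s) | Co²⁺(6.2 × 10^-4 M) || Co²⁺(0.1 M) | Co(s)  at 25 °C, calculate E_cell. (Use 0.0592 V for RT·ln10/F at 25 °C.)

0.065 V

Both half-cells are Co²⁺/Co, so E°_cell = 0. The concentrated side is the cathode; the cell reaction moves Co²⁺ from high to low concentration with n = 2.
Q = [Co²⁺]_dilute/[Co²⁺]_conc = 6.2 × 10^-4/0.1 = 0.00620.
E = 0 − (0.0592/2) log Q = −(0.0592/2)(-2.208) = 0.0654 V.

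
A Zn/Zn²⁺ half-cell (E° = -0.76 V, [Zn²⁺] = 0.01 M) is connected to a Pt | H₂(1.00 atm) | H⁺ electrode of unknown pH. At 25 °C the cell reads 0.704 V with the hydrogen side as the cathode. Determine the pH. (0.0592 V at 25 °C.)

E°_cell = 0.76 V and n = 2.
log Q = n(E° − E)/0.0592 = 2×(0.76 − 0.704)/0.0592 = 1.892.
With Q = [Zn²⁺]·P(H₂) / [H⁺]^2, solving for [H⁺] gives log[H⁺] = -1.946, so pH = 1.95.

pH = 1.95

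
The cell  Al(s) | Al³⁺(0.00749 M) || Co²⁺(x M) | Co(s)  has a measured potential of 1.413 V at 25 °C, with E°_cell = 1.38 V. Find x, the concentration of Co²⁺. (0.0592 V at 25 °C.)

0.5 M

From the Nernst equation, log Q = n(E° − E)/0.0592 = 6(1.38 − 1.413)/0.0592 = -3.345, so Q = 4.52 × 10^-4.
With Q = [Al³⁺]^2/[Co²⁺]^3 and the known concentrations, [Co²⁺]^3 in the denominator gives [Co²⁺] = 0.5 M.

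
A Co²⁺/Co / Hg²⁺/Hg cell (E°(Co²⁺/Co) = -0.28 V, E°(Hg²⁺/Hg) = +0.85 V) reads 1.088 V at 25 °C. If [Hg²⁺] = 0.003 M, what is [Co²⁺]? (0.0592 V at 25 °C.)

From the Nernst equation, log Q = n(E° − E)/0.0592 = 2(1.13 − 1.088)/0.0592 = 1.419, so Q = 26.2.
With Q = [Co²⁺]/[Hg²⁺] and the known concentrations, [Co²⁺] in the numerator gives [Co²⁺] = 0.079 M.

0.079 M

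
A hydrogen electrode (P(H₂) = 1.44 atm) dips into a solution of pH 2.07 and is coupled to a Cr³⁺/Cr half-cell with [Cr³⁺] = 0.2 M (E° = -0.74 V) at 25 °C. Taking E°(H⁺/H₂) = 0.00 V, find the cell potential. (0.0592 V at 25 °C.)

The hydrogen couple is the cathode, so E°_cell = 0.74 V; n = 6.
[H⁺] = 10^(−2.07) = 0.0085 M, and Q = [Cr³⁺]^2·P(H₂)^3 / [H⁺]^6 = 3.14 × 10^11.
E = E° − (0.0592/6) log Q = 0.74 − (0.0592/6)(11.497) = 0.627 V.

0.63 V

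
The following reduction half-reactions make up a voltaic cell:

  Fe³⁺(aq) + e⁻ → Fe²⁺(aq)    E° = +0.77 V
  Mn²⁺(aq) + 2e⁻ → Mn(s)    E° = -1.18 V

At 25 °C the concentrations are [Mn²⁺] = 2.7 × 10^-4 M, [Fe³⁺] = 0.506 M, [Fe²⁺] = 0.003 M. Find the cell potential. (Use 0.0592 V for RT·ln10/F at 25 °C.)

2.19 V

The Fe³⁺/Fe²⁺ couple has the higher reduction potential and acts as the cathode, so E°_cell = +0.77 − (-1.18) = 1.95 V.
Balancing electrons gives n = 2; the reaction quotient is Q = [Mn²⁺]·[Fe²⁺]^2/[Fe³⁺]^2 = 9.49 × 10^-9.
At 25 °C, E = E° − (0.0592/n) log Q = 1.95 − (0.0592/2)(-8.023) = 1.950 + 0.237 = 2.187 V.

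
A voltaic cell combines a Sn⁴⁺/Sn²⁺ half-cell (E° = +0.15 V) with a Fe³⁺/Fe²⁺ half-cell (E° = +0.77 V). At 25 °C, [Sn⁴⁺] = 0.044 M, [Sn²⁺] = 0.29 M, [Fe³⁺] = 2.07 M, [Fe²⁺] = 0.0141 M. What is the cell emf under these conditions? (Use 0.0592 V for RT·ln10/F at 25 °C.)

The Fe³⁺/Fe²⁺ couple has the higher reduction potential and acts as the cathode, so E°_cell = +0.77 − (+0.15) = 0.62 V.
Balancing electrons gives n = 2; the reaction quotient is Q = [Sn⁴⁺]·[Fe²⁺]^2/([Sn²⁺]·[Fe³⁺]^2) = 7.04 × 10^-6.
At 25 °C, E = E° − (0.0592/n) log Q = 0.62 − (0.0592/2)(-5.152) = 0.620 + 0.152 = 0.772 V.

0.772 V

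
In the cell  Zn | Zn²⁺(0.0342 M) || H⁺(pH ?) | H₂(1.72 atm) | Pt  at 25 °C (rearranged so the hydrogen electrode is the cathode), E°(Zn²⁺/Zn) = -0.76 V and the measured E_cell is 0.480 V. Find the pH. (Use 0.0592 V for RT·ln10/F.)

E°_cell = 0.76 V and n = 2.
log Q = n(E° − E)/0.0592 = 2×(0.76 − 0.480)/0.0592 = 9.459.
With Q = [Zn²⁺]·P(H₂) / [H⁺]^2, solving for [H⁺] gives log[H⁺] = -5.345, so pH = 5.34.

pH = 5.34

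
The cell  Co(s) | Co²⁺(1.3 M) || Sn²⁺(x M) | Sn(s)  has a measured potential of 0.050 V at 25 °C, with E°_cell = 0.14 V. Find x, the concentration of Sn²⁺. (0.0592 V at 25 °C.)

From the Nernst equation, log Q = n(E° − E)/0.0592 = 2(0.14 − 0.050)/0.0592 = 3.041, so Q = 1100.
With Q = [Co²⁺]/[Sn²⁺] and the known concentrations, [Sn²⁺] in the denominator gives [Sn²⁺] = 0.0012 M.

0.0012 M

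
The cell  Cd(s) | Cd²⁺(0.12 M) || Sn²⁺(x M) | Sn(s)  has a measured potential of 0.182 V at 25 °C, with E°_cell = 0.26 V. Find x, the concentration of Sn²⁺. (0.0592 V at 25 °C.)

From the Nernst equation, log Q = n(E° − E)/0.0592 = 2(0.26 − 0.182)/0.0592 = 2.635, so Q = 432.
With Q = [Cd²⁺]/[Sn²⁺] and the known concentrations, [Sn²⁺] in the denominator gives [Sn²⁺] = 2.8 × 10^-4 M.

2.8 × 10^-4 M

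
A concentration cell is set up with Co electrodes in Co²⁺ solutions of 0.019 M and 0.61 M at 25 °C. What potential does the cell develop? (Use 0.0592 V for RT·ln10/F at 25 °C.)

0.045 V

Both half-cells are Co²⁺/Co, so E°_cell = 0. The concentrated side is the cathode; the cell reaction moves Co²⁺ from high to low concentration with n = 2.
Q = [Co²⁺]_dilute/[Co²⁺]_conc = 0.019/0.61 = 0.0311.
E = 0 − (0.0592/2) log Q = −(0.0592/2)(-1.507) = 0.0446 V.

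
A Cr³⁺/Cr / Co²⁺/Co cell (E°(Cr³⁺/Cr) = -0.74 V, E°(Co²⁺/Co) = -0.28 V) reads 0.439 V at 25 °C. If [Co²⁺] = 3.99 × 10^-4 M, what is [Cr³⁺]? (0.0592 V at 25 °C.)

From the Nernst equation, log Q = n(E° − E)/0.0592 = 6(0.46 − 0.439)/0.0592 = 2.128, so Q = 134.
With Q = [Cr³⁺]^2/[Co²⁺]^3 and the known concentrations, [Cr³⁺]^2 in the numerator gives [Cr³⁺] = 9.2 × 10^-5 M.

9.2 × 10^-5 M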